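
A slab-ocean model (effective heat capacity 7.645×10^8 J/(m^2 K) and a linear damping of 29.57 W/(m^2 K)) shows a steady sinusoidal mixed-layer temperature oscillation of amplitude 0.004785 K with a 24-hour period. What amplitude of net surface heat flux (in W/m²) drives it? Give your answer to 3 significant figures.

266

Areal heat capacity C = 7.645×10^8 J/(m^2 K) (given).
ω = 2π / 86400 s = 7.27×10^-5 s⁻¹.
√((Cω)² + λ²) = √((55600)² + 29.57²) = 55600 W/(m²·K).
F₀ = A × √((Cω)²+λ²) = 0.004785 × 55600 = 266 W/m².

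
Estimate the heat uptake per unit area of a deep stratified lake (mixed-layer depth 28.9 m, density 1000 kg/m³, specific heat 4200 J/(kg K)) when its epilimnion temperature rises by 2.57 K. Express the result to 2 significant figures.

Areal heat capacity C = ρ c_p D = 1000 × 4200 × 28.9 = 1.21×10^8 J m⁻² K⁻¹.
ΔQ = C ΔT = 1.21×10^8 × 2.57 = 3.12×10^8 J/m².

3.1×10^8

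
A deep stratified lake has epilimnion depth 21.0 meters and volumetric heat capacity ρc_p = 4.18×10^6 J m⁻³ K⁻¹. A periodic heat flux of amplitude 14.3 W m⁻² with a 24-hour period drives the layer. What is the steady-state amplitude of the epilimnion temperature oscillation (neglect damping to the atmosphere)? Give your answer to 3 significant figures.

Areal heat capacity C = ρc_p × D = 4.18×10^6 × 21.0 = 8.78×10^7 J m⁻² K⁻¹.
Angular frequency ω = 2π / T = 2π / 86400 s = 7.27×10^-5 s⁻¹.
Cω = 8.78×10^7 × 7.27×10^-5 = 6380 W/(m²·K).
Amplitude A = F₀ / (Cω) = 14.3 / 6380 = 0.00224 K.

0.00224 K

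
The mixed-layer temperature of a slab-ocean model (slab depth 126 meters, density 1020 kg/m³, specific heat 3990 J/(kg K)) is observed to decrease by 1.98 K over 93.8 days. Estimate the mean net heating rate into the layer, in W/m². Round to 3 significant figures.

-125

Areal heat capacity C = ρ c_p D = 1020 × 3990 × 126 = 5.13×10^8 J m⁻² K⁻¹.
Required heat per unit area: Q = C ΔT = 5.13×10^8 × -1.98 = -1.02×10^9 J/m².
Flux F = Q / Δt = -1.02×10^9 / 8.10×10^6 s = -125 W/m².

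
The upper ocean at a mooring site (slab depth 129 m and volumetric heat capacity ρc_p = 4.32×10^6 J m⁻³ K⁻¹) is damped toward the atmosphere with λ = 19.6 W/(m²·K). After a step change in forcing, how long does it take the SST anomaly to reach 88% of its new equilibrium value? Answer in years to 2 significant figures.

1.9 years

Areal heat capacity C = ρc_p × D = 4.32×10^6 × 129 = 5.57×10^8 J m⁻² K⁻¹.
τ = C / λ = 5.57×10^8 / 19.6 = 2.84×10^7 s.
Fraction reached: 1 − e^(−t/τ) = 0.88 ⇒ t = −τ ln(1 − 0.88) = τ × 2.12.
t = 6.03×10^7 s = 1.91 years.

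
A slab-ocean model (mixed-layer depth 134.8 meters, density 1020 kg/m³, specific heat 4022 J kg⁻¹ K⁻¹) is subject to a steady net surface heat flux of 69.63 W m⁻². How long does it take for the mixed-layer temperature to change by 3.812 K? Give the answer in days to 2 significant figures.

350 days

Areal heat capacity C = ρ c_p D = 1020 × 4022 × 134.8 = 5.53×10^8 J/(m²·K).
Time required: Δt = C ΔT / F = 5.53×10^8 × 3.812 / 69.63 = 3.03×10^7 s.
In days: 3.03×10^7 s / (86400 s/day) = 350 days.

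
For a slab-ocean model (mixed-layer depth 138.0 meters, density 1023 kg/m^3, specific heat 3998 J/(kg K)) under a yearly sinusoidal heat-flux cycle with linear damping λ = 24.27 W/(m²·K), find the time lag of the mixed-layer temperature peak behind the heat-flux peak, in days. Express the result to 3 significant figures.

78.9 days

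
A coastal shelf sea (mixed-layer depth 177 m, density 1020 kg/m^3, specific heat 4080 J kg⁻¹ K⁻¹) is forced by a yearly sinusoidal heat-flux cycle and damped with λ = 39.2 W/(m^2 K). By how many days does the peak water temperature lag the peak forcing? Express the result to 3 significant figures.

Areal heat capacity C = ρ c_p D = 1020 × 4080 × 177 = 7.37×10^8 J m⁻² K⁻¹.
ω = 2π / 3.15×10^7 s = 1.99×10^-7 s⁻¹.
Phase lag φ = arctan(Cω/λ) = arctan(147/39.2) = 1.31 rad.
Time lag = φ / ω = 1.31 / 1.99×10^-7 = 6.57×10^6 s = 76.1 days.

76.1 days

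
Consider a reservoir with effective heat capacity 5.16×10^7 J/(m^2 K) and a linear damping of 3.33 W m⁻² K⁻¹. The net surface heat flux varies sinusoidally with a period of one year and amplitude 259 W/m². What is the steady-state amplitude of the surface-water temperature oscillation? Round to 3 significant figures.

Areal heat capacity C = 5.16×10^7 J/(m^2 K) (given).
Angular frequency ω = 2π / T = 2π / 3.15×10^7 s = 1.99×10^-7 s⁻¹.
√((Cω)² + λ²) = √((10.3)² + 3.33²) = 10.8 W/(m²·K).
Amplitude A = F₀ / √((Cω)²+λ²) = 259 / 10.8 = 24.0 K.

24.0 K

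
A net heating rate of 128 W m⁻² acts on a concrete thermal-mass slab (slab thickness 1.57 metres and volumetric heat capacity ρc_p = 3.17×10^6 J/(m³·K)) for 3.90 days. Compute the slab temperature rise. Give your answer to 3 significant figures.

Areal heat capacity C = ρc_p × D = 3.17×10^6 × 1.57 = 4.98×10^6 J m⁻² K⁻¹.
Net heat input Q = F Δt = 128 × (3.90 days × 86400 s/day) = 4.31×10^7 J/m².
ΔT = Q / C = 4.31×10^7 / 4.98×10^6 = 8.67 K.

8.67 K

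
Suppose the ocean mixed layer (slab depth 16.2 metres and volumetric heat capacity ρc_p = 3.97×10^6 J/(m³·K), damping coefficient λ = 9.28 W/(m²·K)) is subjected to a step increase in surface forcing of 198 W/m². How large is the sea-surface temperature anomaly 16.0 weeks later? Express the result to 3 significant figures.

Areal heat capacity C = ρc_p × D = 3.97×10^6 × 16.2 = 6.43×10^7 J/(m²·K).
τ = C / λ = 6.43×10^7 / 9.28 = 6.93×10^6 s.
Equilibrium anomaly ΔT_eq = F / λ = 198 / 9.28 = 21.3 K.
t = 16.0 weeks = 9.68×10^6 s, so t/τ = 1.40.
ΔT(t) = ΔT_eq (1 − e^(−t/τ)) = 21.3 × (1 − e^−1.40) = 16.1 K.

16.1 K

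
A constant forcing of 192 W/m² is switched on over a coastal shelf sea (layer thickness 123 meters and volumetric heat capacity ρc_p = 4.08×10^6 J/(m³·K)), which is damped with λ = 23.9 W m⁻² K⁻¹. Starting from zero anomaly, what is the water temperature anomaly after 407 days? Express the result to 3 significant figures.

Areal heat capacity C = ρc_p × D = 4.08×10^6 × 123 = 5.02×10^8 J/(m^2 K).
τ = C / λ = 5.02×10^8 / 23.9 = 2.10×10^7 s.
Equilibrium anomaly ΔT_eq = F / λ = 192 / 23.9 = 8.03 K.
t = 407 days = 3.52×10^7 s, so t/τ = 1.67.
ΔT(t) = ΔT_eq (1 − e^(−t/τ)) = 8.03 × (1 − e^−1.67) = 6.53 K.

6.53 K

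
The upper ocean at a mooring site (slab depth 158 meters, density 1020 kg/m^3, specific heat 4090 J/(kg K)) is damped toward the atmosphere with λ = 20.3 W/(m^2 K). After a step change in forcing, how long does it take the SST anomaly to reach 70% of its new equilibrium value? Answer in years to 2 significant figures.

Areal heat capacity C = ρ c_p D = 1020 × 4090 × 158 = 6.59×10^8 J/(m^2 K).
τ = C / λ = 6.59×10^8 / 20.3 = 3.25×10^7 s.
Fraction reached: 1 − e^(−t/τ) = 0.70 ⇒ t = −τ ln(1 − 0.70) = τ × 1.20.
t = 3.91×10^7 s = 1.24 years.

1.2 years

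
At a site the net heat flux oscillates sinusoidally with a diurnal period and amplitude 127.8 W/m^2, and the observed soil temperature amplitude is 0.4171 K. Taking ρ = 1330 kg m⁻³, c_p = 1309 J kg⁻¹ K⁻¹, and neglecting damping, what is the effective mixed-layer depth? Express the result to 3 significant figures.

ω = 2π / 86400 s = 7.27×10^-5 s⁻¹.
Required C = F₀ / (A ω) = 127.8 / (0.4171 × 7.27×10^-5) = 4.21×10^6 J/(m²·K).
D = C / (ρ c_p) = 4.21×10^6 / (1330 × 1309) = 2.42 m.

2.42 m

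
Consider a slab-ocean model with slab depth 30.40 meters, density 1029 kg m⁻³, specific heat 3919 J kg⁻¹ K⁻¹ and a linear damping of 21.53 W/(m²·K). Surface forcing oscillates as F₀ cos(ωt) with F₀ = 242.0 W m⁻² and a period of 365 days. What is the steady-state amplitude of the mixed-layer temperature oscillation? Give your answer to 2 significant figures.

Areal heat capacity C = ρ c_p D = 1029 × 3919 × 30.40 = 1.23×10^8 J/(m²·K).
Angular frequency ω = 2π / T = 2π / 3.15×10^7 s = 1.99×10^-7 s⁻¹.
√((Cω)² + λ²) = √((24.4)² + 21.53²) = 32.6 W/(m²·K).
Amplitude A = F₀ / √((Cω)²+λ²) = 242.0 / 32.6 = 7.43 K.

7.4 K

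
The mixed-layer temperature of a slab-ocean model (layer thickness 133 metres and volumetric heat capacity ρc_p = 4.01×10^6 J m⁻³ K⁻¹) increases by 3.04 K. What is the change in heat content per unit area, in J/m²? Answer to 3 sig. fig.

1.62×10^9

Areal heat capacity C = ρc_p × D = 4.01×10^6 × 133 = 5.33×10^8 J/(m²·K).
ΔQ = C ΔT = 5.33×10^8 × 3.04 = 1.62×10^9 J/m².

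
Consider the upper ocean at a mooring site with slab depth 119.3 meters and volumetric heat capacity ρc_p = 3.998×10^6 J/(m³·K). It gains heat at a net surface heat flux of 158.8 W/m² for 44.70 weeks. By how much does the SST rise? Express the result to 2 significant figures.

9.0 K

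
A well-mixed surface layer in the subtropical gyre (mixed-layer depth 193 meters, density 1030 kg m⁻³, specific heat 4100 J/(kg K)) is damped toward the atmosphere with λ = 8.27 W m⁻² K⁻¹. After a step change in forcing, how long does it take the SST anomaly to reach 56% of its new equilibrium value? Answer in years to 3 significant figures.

2.56 years

Areal heat capacity C = ρ c_p D = 1030 × 4100 × 193 = 8.15×10^8 J/(m²·K).
τ = C / λ = 8.15×10^8 / 8.27 = 9.86×10^7 s.
Fraction reached: 1 − e^(−t/τ) = 0.56 ⇒ t = −τ ln(1 − 0.56) = τ × 0.821.
t = 8.09×10^7 s = 2.56 years.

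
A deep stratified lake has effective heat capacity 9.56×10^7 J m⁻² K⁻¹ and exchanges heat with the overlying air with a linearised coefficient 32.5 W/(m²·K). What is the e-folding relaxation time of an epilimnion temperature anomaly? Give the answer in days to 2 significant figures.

34 days

Areal heat capacity C = 9.56×10^7 J m⁻² K⁻¹ (given).
Relaxation time τ = C / λ = 9.56×10^7 / 32.5 = 2.94×10^6 s.
In days: 2.94×10^6 s / (86400 s/day) = 34.0 days.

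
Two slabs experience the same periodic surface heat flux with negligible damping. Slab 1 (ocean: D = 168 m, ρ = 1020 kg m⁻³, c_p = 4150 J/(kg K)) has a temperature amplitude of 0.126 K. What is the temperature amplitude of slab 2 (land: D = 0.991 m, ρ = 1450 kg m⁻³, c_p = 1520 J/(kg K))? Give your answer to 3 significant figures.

41.0 K

C_ocean = 7.11×10^8 J/(m²·K); C_land = 2.18×10^6 J/(m²·K).
A ∝ 1/C ⇒ A_land = A_ocean × C_ocean/C_land = 0.126 × 326 = 41.0 K.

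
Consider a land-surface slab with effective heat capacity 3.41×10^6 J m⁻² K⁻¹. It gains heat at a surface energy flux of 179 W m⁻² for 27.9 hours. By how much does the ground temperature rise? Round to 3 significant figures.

5.27 K

Areal heat capacity C = 3.41×10^6 J m⁻² K⁻¹ (given).
Net heat input Q = F Δt = 179 × (27.9 hours × 3600 s/hour) = 1.80×10^7 J/m².
ΔT = Q / C = 1.80×10^7 / 3.41×10^6 = 5.27 K.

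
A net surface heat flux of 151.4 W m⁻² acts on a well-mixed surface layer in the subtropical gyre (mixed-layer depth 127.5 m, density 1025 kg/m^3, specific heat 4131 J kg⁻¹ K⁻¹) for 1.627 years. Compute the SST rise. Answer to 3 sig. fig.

Areal heat capacity C = ρ c_p D = 1025 × 4131 × 127.5 = 5.40×10^8 J/(m²·K).
Net heat input Q = F Δt = 151.4 × (1.627 years × 3.156×10^7 s/year) = 7.77×10^9 J/m².
ΔT = Q / C = 7.77×10^9 / 5.40×10^8 = 14.4 K.

14.4 K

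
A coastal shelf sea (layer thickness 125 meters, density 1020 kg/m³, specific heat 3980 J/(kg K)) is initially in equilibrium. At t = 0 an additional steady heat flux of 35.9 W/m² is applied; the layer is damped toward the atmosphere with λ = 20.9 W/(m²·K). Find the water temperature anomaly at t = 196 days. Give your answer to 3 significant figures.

0.863 K

Areal heat capacity C = ρ c_p D = 1020 × 3980 × 125 = 5.07×10^8 J m⁻² K⁻¹.
τ = C / λ = 5.07×10^8 / 20.9 = 2.43×10^7 s.
Equilibrium anomaly ΔT_eq = F / λ = 35.9 / 20.9 = 1.72 K.
t = 196 days = 1.69×10^7 s, so t/τ = 0.697.
ΔT(t) = ΔT_eq (1 − e^(−t/τ)) = 1.72 × (1 − e^−0.697) = 0.863 K.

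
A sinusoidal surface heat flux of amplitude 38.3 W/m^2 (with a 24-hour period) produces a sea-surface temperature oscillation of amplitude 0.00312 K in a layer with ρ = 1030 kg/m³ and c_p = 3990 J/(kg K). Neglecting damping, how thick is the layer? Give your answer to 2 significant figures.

41 m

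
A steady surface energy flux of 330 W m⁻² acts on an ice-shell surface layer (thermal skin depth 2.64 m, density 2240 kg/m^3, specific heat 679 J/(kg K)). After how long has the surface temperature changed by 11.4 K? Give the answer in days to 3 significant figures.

Areal heat capacity C = ρ c_p D = 2240 × 679 × 2.64 = 4.02×10^6 J m⁻² K⁻¹.
Time required: Δt = C ΔT / F = 4.02×10^6 × 11.4 / 330 = 1.39×10^5 s.
In days: 1.39×10^5 s / (86400 s/day) = 1.61 days.

1.61 days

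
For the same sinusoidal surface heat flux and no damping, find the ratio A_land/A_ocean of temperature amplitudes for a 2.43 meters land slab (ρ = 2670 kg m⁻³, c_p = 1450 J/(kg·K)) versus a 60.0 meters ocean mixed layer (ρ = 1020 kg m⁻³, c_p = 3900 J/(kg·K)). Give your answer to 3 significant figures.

25.4

C_ocean = 1020 × 3900 × 60.0 = 2.39×10^8 J/(m²·K).
C_land = 2670 × 1450 × 2.43 = 9.41×10^6 J/(m²·K).
Undamped amplitude ∝ 1/C, so A_land/A_ocean = C_ocean/C_land = 25.4.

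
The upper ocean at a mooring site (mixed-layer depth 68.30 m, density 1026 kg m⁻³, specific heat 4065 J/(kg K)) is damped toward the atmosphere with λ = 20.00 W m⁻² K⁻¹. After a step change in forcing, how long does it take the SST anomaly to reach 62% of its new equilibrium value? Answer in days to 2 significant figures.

Areal heat capacity C = ρ c_p D = 1026 × 4065 × 68.30 = 2.85×10^8 J m⁻² K⁻¹.
τ = C / λ = 2.85×10^8 / 20.00 = 1.42×10^7 s.
Fraction reached: 1 − e^(−t/τ) = 0.62 ⇒ t = −τ ln(1 − 0.62) = τ × 0.968.
t = 1.38×10^7 s = 160 days.

160 days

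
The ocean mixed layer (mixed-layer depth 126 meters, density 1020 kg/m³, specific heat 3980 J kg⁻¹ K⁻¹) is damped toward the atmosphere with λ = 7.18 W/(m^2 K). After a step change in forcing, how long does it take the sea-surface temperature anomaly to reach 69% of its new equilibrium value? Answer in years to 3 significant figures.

2.64 years

Areal heat capacity C = ρ c_p D = 1020 × 3980 × 126 = 5.12×10^8 J/(m²·K).
τ = C / λ = 5.12×10^8 / 7.18 = 7.12×10^7 s.
Fraction reached: 1 − e^(−t/τ) = 0.69 ⇒ t = −τ ln(1 − 0.69) = τ × 1.17.
t = 8.34×10^7 s = 2.64 years.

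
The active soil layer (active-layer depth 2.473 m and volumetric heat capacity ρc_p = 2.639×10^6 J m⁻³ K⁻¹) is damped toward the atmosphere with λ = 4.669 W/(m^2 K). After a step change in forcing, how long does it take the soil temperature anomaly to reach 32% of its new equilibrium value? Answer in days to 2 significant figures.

6.2 days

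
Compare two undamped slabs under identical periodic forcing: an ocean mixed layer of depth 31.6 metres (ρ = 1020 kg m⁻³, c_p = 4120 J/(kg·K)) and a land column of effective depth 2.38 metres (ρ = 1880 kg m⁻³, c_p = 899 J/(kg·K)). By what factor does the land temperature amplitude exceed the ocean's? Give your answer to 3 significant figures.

33.0

C_ocean = 1020 × 4120 × 31.6 = 1.33×10^8 J/(m²·K).
C_land = 1880 × 899 × 2.38 = 4.02×10^6 J/(m²·K).
Undamped amplitude ∝ 1/C, so A_land/A_ocean = C_ocean/C_land = 33.0.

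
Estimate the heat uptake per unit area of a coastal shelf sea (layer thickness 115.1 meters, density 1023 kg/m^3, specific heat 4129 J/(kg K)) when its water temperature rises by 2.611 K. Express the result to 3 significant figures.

Areal heat capacity C = ρ c_p D = 1023 × 4129 × 115.1 = 4.86×10^8 J m⁻² K⁻¹.
ΔQ = C ΔT = 4.86×10^8 × 2.611 = 1.27×10^9 J/m².

1.27×10^9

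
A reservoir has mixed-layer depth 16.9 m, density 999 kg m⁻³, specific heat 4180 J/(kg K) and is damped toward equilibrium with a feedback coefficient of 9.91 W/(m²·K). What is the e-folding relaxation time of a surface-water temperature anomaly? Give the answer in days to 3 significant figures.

Areal heat capacity C = ρ c_p D = 999 × 4180 × 16.9 = 7.06×10^7 J m⁻² K⁻¹.
Relaxation time τ = C / λ = 7.06×10^7 / 9.91 = 7.12×10^6 s.
In days: 7.12×10^6 s / (86400 s/day) = 82.4 days.

82.4 days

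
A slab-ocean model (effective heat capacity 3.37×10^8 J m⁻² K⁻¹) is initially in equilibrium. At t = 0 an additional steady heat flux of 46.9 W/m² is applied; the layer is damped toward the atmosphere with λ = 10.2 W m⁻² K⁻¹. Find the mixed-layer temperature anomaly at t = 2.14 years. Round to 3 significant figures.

Areal heat capacity C = 3.37×10^8 J m⁻² K⁻¹ (given).
τ = C / λ = 3.37×10^8 / 10.2 = 3.30×10^7 s.
Equilibrium anomaly ΔT_eq = F / λ = 46.9 / 10.2 = 4.60 K.
t = 2.14 years = 6.75×10^7 s, so t/τ = 2.04.
ΔT(t) = ΔT_eq (1 − e^(−t/τ)) = 4.60 × (1 − e^−2.04) = 4.00 K.

4.00 K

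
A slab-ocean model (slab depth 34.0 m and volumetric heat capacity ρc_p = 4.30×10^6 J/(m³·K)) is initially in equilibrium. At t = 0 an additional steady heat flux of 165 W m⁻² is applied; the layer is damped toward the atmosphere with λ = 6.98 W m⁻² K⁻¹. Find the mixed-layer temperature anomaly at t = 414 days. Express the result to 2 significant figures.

Areal heat capacity C = ρc_p × D = 4.30×10^6 × 34.0 = 1.46×10^8 J/(m^2 K).
τ = C / λ = 1.46×10^8 / 6.98 = 2.09×10^7 s.
Equilibrium anomaly ΔT_eq = F / λ = 165 / 6.98 = 23.6 K.
t = 414 days = 3.58×10^7 s, so t/τ = 1.71.
ΔT(t) = ΔT_eq (1 − e^(−t/τ)) = 23.6 × (1 − e^−1.71) = 19.4 K.

19 K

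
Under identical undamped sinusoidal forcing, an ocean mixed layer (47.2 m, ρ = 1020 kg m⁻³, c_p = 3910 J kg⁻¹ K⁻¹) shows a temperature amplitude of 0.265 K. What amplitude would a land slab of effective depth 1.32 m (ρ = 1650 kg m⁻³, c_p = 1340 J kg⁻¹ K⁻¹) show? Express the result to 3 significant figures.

17.1 K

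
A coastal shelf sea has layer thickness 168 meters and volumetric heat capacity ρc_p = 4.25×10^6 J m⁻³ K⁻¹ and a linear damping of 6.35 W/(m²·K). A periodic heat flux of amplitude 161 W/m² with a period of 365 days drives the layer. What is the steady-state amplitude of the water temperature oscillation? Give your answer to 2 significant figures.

1.1 K

Areal heat capacity C = ρc_p × D = 4.25×10^6 × 168 = 7.14×10^8 J/(m^2 K).
Angular frequency ω = 2π / T = 2π / 3.15×10^7 s = 1.99×10^-7 s⁻¹.
√((Cω)² + λ²) = √((142)² + 6.35²) = 142 W/(m²·K).
Amplitude A = F₀ / √((Cω)²+λ²) = 161 / 142 = 1.13 K.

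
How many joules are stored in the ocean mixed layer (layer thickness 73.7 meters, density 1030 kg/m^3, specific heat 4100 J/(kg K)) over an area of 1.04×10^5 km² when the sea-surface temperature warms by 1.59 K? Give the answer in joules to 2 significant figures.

Areal heat capacity C = ρ c_p D = 1030 × 4100 × 73.7 = 3.11×10^8 J m⁻² K⁻¹.
Heat per unit area: q = C ΔT = 3.11×10^8 × 1.59 = 4.95×10^8 J/m².
Total heat: Q = q × A = 4.95×10^8 × (1.04×10^5 × 10⁶ m²) = 5.15×10^19 J.

5.1×10^19 J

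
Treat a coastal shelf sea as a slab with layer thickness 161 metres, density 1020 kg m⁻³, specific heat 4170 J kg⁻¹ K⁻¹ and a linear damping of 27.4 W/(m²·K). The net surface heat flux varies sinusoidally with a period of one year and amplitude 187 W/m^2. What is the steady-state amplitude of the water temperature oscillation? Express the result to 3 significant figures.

1.34 K

Areal heat capacity C = ρ c_p D = 1020 × 4170 × 161 = 6.85×10^8 J/(m²·K).
Angular frequency ω = 2π / T = 2π / 3.15×10^7 s = 1.99×10^-7 s⁻¹.
√((Cω)² + λ²) = √((136)² + 27.4²) = 139 W/(m²·K).
Amplitude A = F₀ / √((Cω)²+λ²) = 187 / 139 = 1.34 K.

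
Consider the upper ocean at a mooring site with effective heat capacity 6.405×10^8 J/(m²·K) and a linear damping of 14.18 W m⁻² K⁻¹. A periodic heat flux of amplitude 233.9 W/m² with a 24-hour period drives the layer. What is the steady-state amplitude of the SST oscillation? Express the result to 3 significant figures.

Areal heat capacity C = 6.405×10^8 J/(m²·K) (given).
Angular frequency ω = 2π / T = 2π / 86400 s = 7.27×10^-5 s⁻¹.
√((Cω)² + λ²) = √((46600)² + 14.18²) = 46600 W/(m²·K).
Amplitude A = F₀ / √((Cω)²+λ²) = 233.9 / 46600 = 0.00502 K.

0.00502 K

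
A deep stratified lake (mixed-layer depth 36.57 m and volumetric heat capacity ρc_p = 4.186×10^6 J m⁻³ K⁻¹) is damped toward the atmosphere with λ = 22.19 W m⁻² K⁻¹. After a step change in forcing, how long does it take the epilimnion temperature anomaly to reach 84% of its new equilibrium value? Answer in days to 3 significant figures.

146 days

Areal heat capacity C = ρc_p × D = 4.186×10^6 × 36.57 = 1.53×10^8 J/(m²·K).
τ = C / λ = 1.53×10^8 / 22.19 = 6.90×10^6 s.
Fraction reached: 1 − e^(−t/τ) = 0.84 ⇒ t = −τ ln(1 − 0.84) = τ × 1.83.
t = 1.26×10^7 s = 146 days.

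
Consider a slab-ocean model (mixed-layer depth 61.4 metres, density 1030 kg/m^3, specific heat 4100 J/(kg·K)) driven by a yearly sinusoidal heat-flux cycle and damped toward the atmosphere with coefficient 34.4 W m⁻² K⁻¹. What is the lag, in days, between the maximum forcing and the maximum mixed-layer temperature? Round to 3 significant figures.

Areal heat capacity C = ρ c_p D = 1030 × 4100 × 61.4 = 2.59×10^8 J m⁻² K⁻¹.
ω = 2π / 3.15×10^7 s = 1.99×10^-7 s⁻¹.
Phase lag φ = arctan(Cω/λ) = arctan(51.7/34.4) = 0.983 rad.
Time lag = φ / ω = 0.983 / 1.99×10^-7 = 4.94×10^6 s = 57.1 days.

57.1 days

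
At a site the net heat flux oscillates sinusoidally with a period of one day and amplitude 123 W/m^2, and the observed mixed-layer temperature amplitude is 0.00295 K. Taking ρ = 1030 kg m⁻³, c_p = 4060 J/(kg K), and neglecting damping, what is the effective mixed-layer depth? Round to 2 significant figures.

ω = 2π / 86400 s = 7.27×10^-5 s⁻¹.
Required C = F₀ / (A ω) = 123 / (0.00295 × 7.27×10^-5) = 5.73×10^8 J/(m²·K).
D = C / (ρ c_p) = 5.73×10^8 / (1030 × 4060) = 137 m.

140 m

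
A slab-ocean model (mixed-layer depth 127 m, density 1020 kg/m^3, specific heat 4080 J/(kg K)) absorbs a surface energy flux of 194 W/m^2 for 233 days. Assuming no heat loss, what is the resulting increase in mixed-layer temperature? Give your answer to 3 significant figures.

7.39 K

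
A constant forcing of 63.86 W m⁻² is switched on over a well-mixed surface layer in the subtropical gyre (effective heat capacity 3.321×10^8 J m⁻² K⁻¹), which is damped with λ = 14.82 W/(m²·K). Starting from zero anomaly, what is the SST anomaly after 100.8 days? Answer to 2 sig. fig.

Areal heat capacity C = 3.321×10^8 J m⁻² K⁻¹ (given).
τ = C / λ = 3.32×10^8 / 14.82 = 2.24×10^7 s.
Equilibrium anomaly ΔT_eq = F / λ = 63.86 / 14.82 = 4.31 K.
t = 100.8 days = 8.71×10^6 s, so t/τ = 0.389.
ΔT(t) = ΔT_eq (1 − e^(−t/τ)) = 4.31 × (1 − e^−0.389) = 1.39 K.

1.4 K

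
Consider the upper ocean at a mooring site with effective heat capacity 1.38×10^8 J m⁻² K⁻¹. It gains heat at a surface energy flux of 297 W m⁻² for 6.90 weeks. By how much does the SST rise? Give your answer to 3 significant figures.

8.98 K

Areal heat capacity C = 1.38×10^8 J m⁻² K⁻¹ (given).
Net heat input Q = F Δt = 297 × (6.90 weeks × 6.048×10^5 s/week) = 1.24×10^9 J/m².
ΔT = Q / C = 1.24×10^9 / 1.38×10^8 = 8.98 K.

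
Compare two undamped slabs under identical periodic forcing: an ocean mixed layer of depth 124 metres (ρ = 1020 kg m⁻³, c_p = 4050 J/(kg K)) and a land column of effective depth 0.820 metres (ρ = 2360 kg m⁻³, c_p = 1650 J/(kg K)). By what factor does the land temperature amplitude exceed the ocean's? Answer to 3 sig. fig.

160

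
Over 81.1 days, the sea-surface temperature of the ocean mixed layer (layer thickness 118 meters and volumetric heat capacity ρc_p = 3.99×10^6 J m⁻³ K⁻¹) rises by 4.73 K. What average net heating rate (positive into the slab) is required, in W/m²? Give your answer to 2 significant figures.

320

Areal heat capacity C = ρc_p × D = 3.99×10^6 × 118 = 4.71×10^8 J/(m^2 K).
Required heat per unit area: Q = C ΔT = 4.71×10^8 × 4.73 = 2.23×10^9 J/m².
Flux F = Q / Δt = 2.23×10^9 / 7.01×10^6 s = 318 W/m².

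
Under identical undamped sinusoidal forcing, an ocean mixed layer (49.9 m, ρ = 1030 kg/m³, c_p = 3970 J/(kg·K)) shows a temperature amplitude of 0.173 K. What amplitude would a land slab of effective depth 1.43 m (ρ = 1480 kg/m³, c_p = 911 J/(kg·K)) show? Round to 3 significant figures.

C_ocean = 2.04×10^8 J/(m²·K); C_land = 1.93×10^6 J/(m²·K).
A ∝ 1/C ⇒ A_land = A_ocean × C_ocean/C_land = 0.173 × 106 = 18.3 K.

18.3 K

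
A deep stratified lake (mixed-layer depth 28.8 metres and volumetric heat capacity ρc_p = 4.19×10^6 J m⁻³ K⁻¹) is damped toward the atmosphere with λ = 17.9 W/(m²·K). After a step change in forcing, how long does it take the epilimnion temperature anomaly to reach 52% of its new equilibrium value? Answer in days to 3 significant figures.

57.3 days

Areal heat capacity C = ρc_p × D = 4.19×10^6 × 28.8 = 1.21×10^8 J/(m²·K).
τ = C / λ = 1.21×10^8 / 17.9 = 6.74×10^6 s.
Fraction reached: 1 − e^(−t/τ) = 0.52 ⇒ t = −τ ln(1 − 0.52) = τ × 0.734.
t = 4.95×10^6 s = 57.3 days.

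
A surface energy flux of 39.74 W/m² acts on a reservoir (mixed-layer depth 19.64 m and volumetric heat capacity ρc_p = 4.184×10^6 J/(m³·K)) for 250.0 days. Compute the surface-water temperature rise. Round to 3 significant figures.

10.4 K

Areal heat capacity C = ρc_p × D = 4.184×10^6 × 19.64 = 8.22×10^7 J/(m²·K).
Net heat input Q = F Δt = 39.74 × (250.0 days × 86400 s/day) = 8.58×10^8 J/m².
ΔT = Q / C = 8.58×10^8 / 8.22×10^7 = 10.4 K.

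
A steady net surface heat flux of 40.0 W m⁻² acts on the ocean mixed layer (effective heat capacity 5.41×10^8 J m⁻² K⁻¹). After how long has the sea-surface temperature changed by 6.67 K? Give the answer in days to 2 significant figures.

Areal heat capacity C = 5.41×10^8 J m⁻² K⁻¹ (given).
Time required: Δt = C ΔT / F = 5.41×10^8 × 6.67 / 40.0 = 9.02×10^7 s.
In days: 9.02×10^7 s / (86400 s/day) = 1040 days.

1000 days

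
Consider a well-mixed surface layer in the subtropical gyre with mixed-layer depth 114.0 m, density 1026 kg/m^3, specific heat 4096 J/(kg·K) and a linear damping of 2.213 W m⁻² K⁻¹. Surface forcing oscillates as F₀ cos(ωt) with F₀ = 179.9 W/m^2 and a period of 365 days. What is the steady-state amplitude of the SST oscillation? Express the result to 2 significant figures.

Areal heat capacity C = ρ c_p D = 1026 × 4096 × 114.0 = 4.79×10^8 J/(m²·K).
Angular frequency ω = 2π / T = 2π / 3.15×10^7 s = 1.99×10^-7 s⁻¹.
√((Cω)² + λ²) = √((95.5)² + 2.213²) = 95.5 W/(m²·K).
Amplitude A = F₀ / √((Cω)²+λ²) = 179.9 / 95.5 = 1.88 K.

1.9 K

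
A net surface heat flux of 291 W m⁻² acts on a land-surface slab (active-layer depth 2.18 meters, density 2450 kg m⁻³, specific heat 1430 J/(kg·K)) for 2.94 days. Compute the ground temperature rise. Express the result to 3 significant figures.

Areal heat capacity C = ρ c_p D = 2450 × 1430 × 2.18 = 7.64×10^6 J m⁻² K⁻¹.
Net heat input Q = F Δt = 291 × (2.94 days × 86400 s/day) = 7.39×10^7 J/m².
ΔT = Q / C = 7.39×10^7 / 7.64×10^6 = 9.68 K.

9.68 K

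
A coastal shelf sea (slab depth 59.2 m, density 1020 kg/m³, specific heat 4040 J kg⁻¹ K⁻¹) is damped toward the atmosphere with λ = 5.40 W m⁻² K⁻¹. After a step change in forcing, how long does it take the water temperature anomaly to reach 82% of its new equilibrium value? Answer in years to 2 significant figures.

Areal heat capacity C = ρ c_p D = 1020 × 4040 × 59.2 = 2.44×10^8 J/(m^2 K).
τ = C / λ = 2.44×10^8 / 5.40 = 4.52×10^7 s.
Fraction reached: 1 − e^(−t/τ) = 0.82 ⇒ t = −τ ln(1 − 0.82) = τ × 1.71.
t = 7.75×10^7 s = 2.45 years.

2.5 years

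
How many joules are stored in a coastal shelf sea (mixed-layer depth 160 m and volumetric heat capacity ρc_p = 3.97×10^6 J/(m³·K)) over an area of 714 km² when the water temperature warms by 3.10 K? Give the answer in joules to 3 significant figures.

1.41×10^18 J

Areal heat capacity C = ρc_p × D = 3.97×10^6 × 160 = 6.35×10^8 J/(m^2 K).
Heat per unit area: q = C ΔT = 6.35×10^8 × 3.10 = 1.97×10^9 J/m².
Total heat: Q = q × A = 1.97×10^9 × (714 × 10⁶ m²) = 1.41×10^18 J.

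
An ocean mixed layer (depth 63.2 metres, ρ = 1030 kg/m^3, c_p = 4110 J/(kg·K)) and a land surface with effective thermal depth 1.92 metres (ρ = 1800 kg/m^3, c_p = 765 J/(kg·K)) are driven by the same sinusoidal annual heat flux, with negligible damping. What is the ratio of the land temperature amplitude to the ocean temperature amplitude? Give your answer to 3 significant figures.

101

C_ocean = 1030 × 4110 × 63.2 = 2.68×10^8 J/(m²·K).
C_land = 1800 × 765 × 1.92 = 2.64×10^6 J/(m²·K).
Undamped amplitude ∝ 1/C, so A_land/A_ocean = C_ocean/C_land = 101.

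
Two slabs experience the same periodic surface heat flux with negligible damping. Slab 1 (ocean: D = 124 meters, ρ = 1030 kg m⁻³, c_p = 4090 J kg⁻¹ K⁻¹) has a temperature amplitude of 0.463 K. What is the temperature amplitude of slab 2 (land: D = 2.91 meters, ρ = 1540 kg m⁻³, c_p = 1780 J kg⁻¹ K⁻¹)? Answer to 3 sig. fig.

C_ocean = 5.22×10^8 J/(m²·K); C_land = 7.98×10^6 J/(m²·K).
A ∝ 1/C ⇒ A_land = A_ocean × C_ocean/C_land = 0.463 × 65.5 = 30.3 K.

30.3 K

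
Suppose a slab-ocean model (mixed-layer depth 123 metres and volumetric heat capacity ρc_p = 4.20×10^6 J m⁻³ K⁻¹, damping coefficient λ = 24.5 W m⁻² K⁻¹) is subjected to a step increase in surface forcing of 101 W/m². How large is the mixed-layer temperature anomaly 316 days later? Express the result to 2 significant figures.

3.0 K

Areal heat capacity C = ρc_p × D = 4.20×10^6 × 123 = 5.17×10^8 J m⁻² K⁻¹.
τ = C / λ = 5.17×10^8 / 24.5 = 2.11×10^7 s.
Equilibrium anomaly ΔT_eq = F / λ = 101 / 24.5 = 4.12 K.
t = 316 days = 2.73×10^7 s, so t/τ = 1.29.
ΔT(t) = ΔT_eq (1 − e^(−t/τ)) = 4.12 × (1 − e^−1.29) = 2.99 K.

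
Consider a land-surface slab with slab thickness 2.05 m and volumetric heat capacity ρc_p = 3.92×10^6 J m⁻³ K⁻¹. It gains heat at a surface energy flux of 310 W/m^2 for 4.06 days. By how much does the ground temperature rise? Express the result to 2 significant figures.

Areal heat capacity C = ρc_p × D = 3.92×10^6 × 2.05 = 8.04×10^6 J m⁻² K⁻¹.
Net heat input Q = F Δt = 310 × (4.06 days × 86400 s/day) = 1.09×10^8 J/m².
ΔT = Q / C = 1.09×10^8 / 8.04×10^6 = 13.5 K.

14 K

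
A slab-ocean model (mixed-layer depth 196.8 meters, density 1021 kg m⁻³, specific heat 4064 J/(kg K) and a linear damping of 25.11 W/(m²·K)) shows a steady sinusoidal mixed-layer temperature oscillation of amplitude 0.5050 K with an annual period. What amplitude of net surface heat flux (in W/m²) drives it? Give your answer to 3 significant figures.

83.1

Areal heat capacity C = ρ c_p D = 1021 × 4064 × 196.8 = 8.17×10^8 J/(m^2 K).
ω = 2π / 3.15×10^7 s = 1.99×10^-7 s⁻¹.
√((Cω)² + λ²) = √((163)² + 25.11²) = 165 W/(m²·K).
F₀ = A × √((Cω)²+λ²) = 0.5050 × 165 = 83.1 W/m².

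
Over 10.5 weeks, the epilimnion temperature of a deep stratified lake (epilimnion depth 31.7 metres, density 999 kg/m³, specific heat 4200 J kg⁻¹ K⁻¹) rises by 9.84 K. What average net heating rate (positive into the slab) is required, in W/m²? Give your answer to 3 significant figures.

206

Areal heat capacity C = ρ c_p D = 999 × 4200 × 31.7 = 1.33×10^8 J/(m^2 K).
Required heat per unit area: Q = C ΔT = 1.33×10^8 × 9.84 = 1.31×10^9 J/m².
Flux F = Q / Δt = 1.31×10^9 / 6.35×10^6 s = 206 W/m².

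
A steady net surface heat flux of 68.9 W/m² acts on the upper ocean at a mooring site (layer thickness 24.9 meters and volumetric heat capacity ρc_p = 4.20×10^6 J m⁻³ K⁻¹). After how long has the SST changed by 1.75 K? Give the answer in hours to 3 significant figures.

Areal heat capacity C = ρc_p × D = 4.20×10^6 × 24.9 = 1.05×10^8 J/(m^2 K).
Time required: Δt = C ΔT / F = 1.05×10^8 × 1.75 / 68.9 = 2.66×10^6 s.
In hours: 2.66×10^6 s / (3600 s/hour) = 738 hours.

738 hours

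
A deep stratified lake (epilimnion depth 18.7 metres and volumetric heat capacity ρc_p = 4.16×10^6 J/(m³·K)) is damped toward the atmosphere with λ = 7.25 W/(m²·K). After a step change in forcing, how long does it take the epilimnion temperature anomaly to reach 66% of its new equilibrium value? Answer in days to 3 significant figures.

134 days

Areal heat capacity C = ρc_p × D = 4.16×10^6 × 18.7 = 7.78×10^7 J/(m²·K).
τ = C / λ = 7.78×10^7 / 7.25 = 1.07×10^7 s.
Fraction reached: 1 − e^(−t/τ) = 0.66 ⇒ t = −τ ln(1 − 0.66) = τ × 1.08.
t = 1.16×10^7 s = 134 days.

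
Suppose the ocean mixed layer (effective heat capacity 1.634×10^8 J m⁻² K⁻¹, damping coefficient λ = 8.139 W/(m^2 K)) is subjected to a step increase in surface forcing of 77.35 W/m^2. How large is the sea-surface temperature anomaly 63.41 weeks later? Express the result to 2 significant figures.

Areal heat capacity C = 1.634×10^8 J m⁻² K⁻¹ (given).
τ = C / λ = 1.63×10^8 / 8.139 = 2.01×10^7 s.
Equilibrium anomaly ΔT_eq = F / λ = 77.35 / 8.139 = 9.50 K.
t = 63.41 weeks = 3.84×10^7 s, so t/τ = 1.91.
ΔT(t) = ΔT_eq (1 − e^(−t/τ)) = 9.50 × (1 − e^−1.91) = 8.10 K.

8.1 K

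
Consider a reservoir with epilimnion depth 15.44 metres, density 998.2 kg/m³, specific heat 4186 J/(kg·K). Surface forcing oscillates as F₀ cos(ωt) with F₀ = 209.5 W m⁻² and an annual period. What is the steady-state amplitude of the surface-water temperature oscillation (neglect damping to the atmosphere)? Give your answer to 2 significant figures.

Areal heat capacity C = ρ c_p D = 998.2 × 4186 × 15.44 = 6.45×10^7 J/(m^2 K).
Angular frequency ω = 2π / T = 2π / 3.15×10^7 s = 1.99×10^-7 s⁻¹.
Cω = 6.45×10^7 × 1.99×10^-7 = 12.9 W/(m²·K).
Amplitude A = F₀ / (Cω) = 209.5 / 12.9 = 16.3 K.

16 K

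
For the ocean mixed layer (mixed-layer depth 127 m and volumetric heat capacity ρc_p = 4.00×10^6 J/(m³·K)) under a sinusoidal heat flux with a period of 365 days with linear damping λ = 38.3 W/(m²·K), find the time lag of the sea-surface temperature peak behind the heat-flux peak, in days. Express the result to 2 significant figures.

Areal heat capacity C = ρc_p × D = 4.00×10^6 × 127 = 5.08×10^8 J/(m²·K).
ω = 2π / 3.15×10^7 s = 1.99×10^-7 s⁻¹.
Phase lag φ = arctan(Cω/λ) = arctan(101/38.3) = 1.21 rad.
Time lag = φ / ω = 1.21 / 1.99×10^-7 = 6.07×10^6 s = 70.2 days.

70 days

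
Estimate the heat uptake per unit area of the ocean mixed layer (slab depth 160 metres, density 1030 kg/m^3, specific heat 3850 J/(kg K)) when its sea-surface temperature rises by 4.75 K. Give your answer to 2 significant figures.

Areal heat capacity C = ρ c_p D = 1030 × 3850 × 160 = 6.34×10^8 J m⁻² K⁻¹.
ΔQ = C ΔT = 6.34×10^8 × 4.75 = 3.01×10^9 J/m².

3.0×10^9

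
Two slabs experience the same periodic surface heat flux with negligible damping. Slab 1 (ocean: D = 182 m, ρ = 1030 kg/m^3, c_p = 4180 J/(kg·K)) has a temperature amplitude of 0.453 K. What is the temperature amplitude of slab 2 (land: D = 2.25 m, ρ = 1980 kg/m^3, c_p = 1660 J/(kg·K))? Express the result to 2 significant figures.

48 K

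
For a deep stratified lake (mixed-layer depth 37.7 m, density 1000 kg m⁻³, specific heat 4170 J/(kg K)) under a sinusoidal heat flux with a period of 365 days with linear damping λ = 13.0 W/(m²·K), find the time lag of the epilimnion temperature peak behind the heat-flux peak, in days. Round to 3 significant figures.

68.4 days

Areal heat capacity C = ρ c_p D = 1000 × 4170 × 37.7 = 1.57×10^8 J m⁻² K⁻¹.
ω = 2π / 3.15×10^7 s = 1.99×10^-7 s⁻¹.
Phase lag φ = arctan(Cω/λ) = arctan(31.3/13.0) = 1.18 rad.
Time lag = φ / ω = 1.18 / 1.99×10^-7 = 5.91×10^6 s = 68.4 days.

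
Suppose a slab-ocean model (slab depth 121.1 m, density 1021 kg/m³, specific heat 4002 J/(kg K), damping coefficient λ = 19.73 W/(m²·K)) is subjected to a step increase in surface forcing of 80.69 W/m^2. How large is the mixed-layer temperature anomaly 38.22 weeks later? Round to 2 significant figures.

Areal heat capacity C = ρ c_p D = 1021 × 4002 × 121.1 = 4.95×10^8 J m⁻² K⁻¹.
τ = C / λ = 4.95×10^8 / 19.73 = 2.51×10^7 s.
Equilibrium anomaly ΔT_eq = F / λ = 80.69 / 19.73 = 4.09 K.
t = 38.22 weeks = 2.31×10^7 s, so t/τ = 0.922.
ΔT(t) = ΔT_eq (1 − e^(−t/τ)) = 4.09 × (1 − e^−0.922) = 2.46 K.

2.5 K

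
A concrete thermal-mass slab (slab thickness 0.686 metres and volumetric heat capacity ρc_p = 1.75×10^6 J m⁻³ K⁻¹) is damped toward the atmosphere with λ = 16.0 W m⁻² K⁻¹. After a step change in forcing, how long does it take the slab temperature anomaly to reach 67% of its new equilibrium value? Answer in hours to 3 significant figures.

23.1 hours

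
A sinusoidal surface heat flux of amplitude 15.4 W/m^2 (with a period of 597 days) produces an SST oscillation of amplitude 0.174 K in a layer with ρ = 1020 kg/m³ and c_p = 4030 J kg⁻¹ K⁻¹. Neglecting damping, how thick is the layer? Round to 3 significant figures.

177 m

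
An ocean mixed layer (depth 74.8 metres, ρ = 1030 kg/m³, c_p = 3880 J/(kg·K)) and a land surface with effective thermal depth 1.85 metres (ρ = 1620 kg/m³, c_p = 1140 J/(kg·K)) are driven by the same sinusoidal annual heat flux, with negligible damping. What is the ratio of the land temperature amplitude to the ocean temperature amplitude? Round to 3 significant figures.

87.5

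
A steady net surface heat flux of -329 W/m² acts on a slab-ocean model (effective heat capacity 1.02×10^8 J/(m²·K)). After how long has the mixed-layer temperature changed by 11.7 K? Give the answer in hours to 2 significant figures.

1000 hours

Areal heat capacity C = 1.02×10^8 J/(m²·K) (given).
Time required: Δt = C ΔT / F = 1.02×10^8 × -11.7 / -329 = 3.63×10^6 s.
In hours: 3.63×10^6 s / (3600 s/hour) = 1010 hours.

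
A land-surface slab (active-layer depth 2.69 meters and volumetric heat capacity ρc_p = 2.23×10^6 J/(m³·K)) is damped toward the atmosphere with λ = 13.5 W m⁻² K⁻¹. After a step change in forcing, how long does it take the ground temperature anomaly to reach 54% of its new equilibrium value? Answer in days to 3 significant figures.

Areal heat capacity C = ρc_p × D = 2.23×10^6 × 2.69 = 6.00×10^6 J/(m²·K).
τ = C / λ = 6.00×10^6 / 13.5 = 4.44×10^5 s.
Fraction reached: 1 − e^(−t/τ) = 0.54 ⇒ t = −τ ln(1 − 0.54) = τ × 0.777.
t = 3.45×10^5 s = 3.99 days.

3.99 days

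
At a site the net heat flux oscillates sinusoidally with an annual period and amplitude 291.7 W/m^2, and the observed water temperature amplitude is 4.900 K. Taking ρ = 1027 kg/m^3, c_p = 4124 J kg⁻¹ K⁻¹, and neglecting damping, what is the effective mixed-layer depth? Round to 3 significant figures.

ω = 2π / 3.15×10^7 s = 1.99×10^-7 s⁻¹.
Required C = F₀ / (A ω) = 291.7 / (4.900 × 1.99×10^-7) = 2.99×10^8 J/(m²·K).
D = C / (ρ c_p) = 2.99×10^8 / (1027 × 4124) = 70.5 m.

70.5 m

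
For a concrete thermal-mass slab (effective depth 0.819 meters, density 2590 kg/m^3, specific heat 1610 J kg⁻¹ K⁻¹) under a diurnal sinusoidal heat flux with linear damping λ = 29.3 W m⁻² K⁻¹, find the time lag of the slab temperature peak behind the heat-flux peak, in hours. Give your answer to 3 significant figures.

5.55 hours

Areal heat capacity C = ρ c_p D = 2590 × 1610 × 0.819 = 3.42×10^6 J/(m²·K).
ω = 2π / 86400 s = 7.27×10^-5 s⁻¹.
Phase lag φ = arctan(Cω/λ) = arctan(248/29.3) = 1.45 rad.
Time lag = φ / ω = 1.45 / 7.27×10^-5 = 20000 s = 5.55 hours.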